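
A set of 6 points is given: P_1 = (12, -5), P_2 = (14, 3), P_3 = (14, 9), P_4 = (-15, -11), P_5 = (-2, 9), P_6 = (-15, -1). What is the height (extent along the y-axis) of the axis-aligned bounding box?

20

max y = 9, min y = -11, so height = 20.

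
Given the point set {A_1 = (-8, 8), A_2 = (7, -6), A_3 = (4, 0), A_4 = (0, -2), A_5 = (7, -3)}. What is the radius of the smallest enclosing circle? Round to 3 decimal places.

By Welzl's lemma the MEC is supported by two points (diametrically opposite) or three points (on a circumcircle).
The farthest pair is A_1–A_2 with squared distance 421. The circle on this segment as diameter has centre (-0.5, 1) and r² = 421/4 = 105.25.
Check A_3: distance² to centre = 21.25 ≤ 105.25, so it lies inside.
All remaining points lie in this disk, and no smaller disk contains both endpoints, so this is the minimum enclosing circle.
r = √(105.25) ≈ 10.259.

10.259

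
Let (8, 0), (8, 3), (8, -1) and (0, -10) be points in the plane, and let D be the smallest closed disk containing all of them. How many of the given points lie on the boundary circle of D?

By Welzl's lemma the MEC is supported by two points (diametrically opposite) or three points (on a circumcircle).
The farthest pair is (8, 3)–(0, -10) with squared distance 233. The circle on this segment as diameter has centre (4, -3.5) and r² = 233/4 = 58.25.
Check (8, 0): distance² to centre = 28.25 ≤ 58.25, so it lies inside.
All remaining points lie in this disk, and no smaller disk contains both endpoints, so this is the minimum enclosing circle.
The points at distance exactly r from the centre are (8, 3), (0, -10) — 2 points.

2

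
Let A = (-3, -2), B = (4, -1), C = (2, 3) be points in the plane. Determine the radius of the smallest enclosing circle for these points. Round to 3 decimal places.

3.727

Side lengths²: AB² = 50, AC² = 50, BC² = 20.
Since AC² = 50 < 50 + 20 = 70, the triangle is acute, so the smallest enclosing circle is the circumcircle.
Circumcentre = (1/3, -1/3), r² = 125/9.
r = √(125/9) ≈ 3.727.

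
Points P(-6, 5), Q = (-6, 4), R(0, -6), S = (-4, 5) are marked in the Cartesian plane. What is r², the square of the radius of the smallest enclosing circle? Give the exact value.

39.25

The farthest pair is P–R with squared distance 157. The circle on this segment as diameter has centre (-3, -0.5) and r² = 157/4 = 39.25.
Check Q: distance² to centre = 29.25 ≤ 39.25, so it lies inside.
All remaining points lie in this disk, and no smaller disk contains both endpoints, so this is the minimum enclosing circle.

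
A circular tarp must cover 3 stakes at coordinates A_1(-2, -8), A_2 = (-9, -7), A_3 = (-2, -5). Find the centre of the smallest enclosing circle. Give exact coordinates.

Side lengths²: A_1A_2² = 50, A_1A_3² = 9, A_2A_3² = 53.
Since A_2A_3² = 53 < 50 + 9 = 59, the triangle is acute, so the smallest enclosing circle is the circumcircle.
Circumcentre = (-75/14, -6.5), r² = 1325/98.
Centre = (-75/14, -6.5).

(-75/14, -6.5)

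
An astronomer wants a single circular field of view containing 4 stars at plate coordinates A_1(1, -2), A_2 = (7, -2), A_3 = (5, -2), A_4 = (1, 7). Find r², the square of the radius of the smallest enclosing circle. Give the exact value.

29.25

By Welzl's lemma the MEC is supported by two points (diametrically opposite) or three points (on a circumcircle).
The farthest pair is A_2–A_4 with squared distance 117. The circle on this segment as diameter has centre (4, 2.5) and r² = 117/4 = 29.25.
Check A_1: distance² to centre = 29.25 ≤ 29.25, so it lies inside.
All remaining points lie in this disk, and no smaller disk contains both endpoints, so this is the minimum enclosing circle.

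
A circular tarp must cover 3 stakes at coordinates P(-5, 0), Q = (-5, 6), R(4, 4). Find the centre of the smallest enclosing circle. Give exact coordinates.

Side lengths²: PQ² = 36, PR² = 97, QR² = 85.
Since PR² = 97 < 85 + 36 = 121, the triangle is acute, so the smallest enclosing circle is the circumcircle.
Circumcentre = (-17/18, 3), r² = 8245/324.
Centre = (-17/18, 3).

(-17/18, 3)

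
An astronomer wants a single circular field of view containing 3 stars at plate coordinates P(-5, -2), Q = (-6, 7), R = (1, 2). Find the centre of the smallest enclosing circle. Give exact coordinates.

(-110/29, 78/29)

Side lengths²: PQ² = 82, PR² = 52, QR² = 74.
Since PQ² = 82 < 74 + 52 = 126, the triangle is acute, so the smallest enclosing circle is the circumcircle.
Circumcentre = (-110/29, 78/29), r² = 19721/841.
Centre = (-110/29, 78/29).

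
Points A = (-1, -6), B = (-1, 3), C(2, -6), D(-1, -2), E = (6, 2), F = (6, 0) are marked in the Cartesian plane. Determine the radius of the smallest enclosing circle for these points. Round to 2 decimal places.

5.37

By Welzl's lemma the MEC is supported by two points (diametrically opposite) or three points (on a circumcircle).
The minimum enclosing circle is determined by three boundary points: A, B, E.
Their circumcentre is (27/14, -1.5) with r² = 2825/98.
The farthest remaining point C is at distance² 1985/98 ≤ 2825/98.
r = √(2825/98) ≈ 5.37.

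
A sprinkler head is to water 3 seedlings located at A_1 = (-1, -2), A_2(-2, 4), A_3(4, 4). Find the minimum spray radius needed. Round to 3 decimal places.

Side lengths²: A_1A_2² = 37, A_1A_3² = 61, A_2A_3² = 36.
Since A_1A_3² = 61 < 37 + 36 = 73, the triangle is acute, so the smallest enclosing circle is the circumcircle.
Circumcentre = (1, 17/12), r² = 2257/144.
r = √(2257/144) ≈ 3.959.

3.959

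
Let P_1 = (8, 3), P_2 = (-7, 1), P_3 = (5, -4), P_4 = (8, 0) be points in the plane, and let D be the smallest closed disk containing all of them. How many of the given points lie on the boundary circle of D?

3

A smallest enclosing disk is always determined by at most three of the input points on its boundary.
The minimum enclosing circle is determined by three boundary points: P_1, P_2, P_4.
Their circumcentre is (17/30, 1.5) with r² = 25877/450.
The farthest remaining point P_3 is at distance² 22457/450 ≤ 25877/450.
The points at distance exactly r from the centre are P_1, P_2, P_4 — 3 points.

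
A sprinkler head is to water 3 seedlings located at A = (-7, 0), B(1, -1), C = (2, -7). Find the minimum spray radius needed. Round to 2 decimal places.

Side lengths²: AB² = 65, AC² = 130, BC² = 37.
Since AC² = 130 ≥ 65 + 37 = 102, the angle opposite AC is not acute, so the smallest enclosing circle has AC as diameter.
Centre = midpoint of AC = (-2.5, -3.5), r² = 130/4 = 32.5.
r = √(32.5) ≈ 5.70.

5.70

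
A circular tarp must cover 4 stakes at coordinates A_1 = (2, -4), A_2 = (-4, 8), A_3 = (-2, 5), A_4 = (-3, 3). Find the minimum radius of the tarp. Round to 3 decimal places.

6.708

A smallest enclosing disk is always determined by at most three of the input points on its boundary.
The farthest pair is A_1–A_2 with squared distance 180. The circle on this segment as diameter has centre (-1, 2) and r² = 180/4 = 45.
Check A_3: distance² to centre = 10 ≤ 45, so it lies inside.
All remaining points lie in this disk, and no smaller disk contains both endpoints, so this is the minimum enclosing circle.
r = √45 ≈ 6.708.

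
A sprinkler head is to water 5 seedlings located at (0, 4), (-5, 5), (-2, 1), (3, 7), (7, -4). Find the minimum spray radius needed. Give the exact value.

7.5

The minimum enclosing circle of a finite set is fixed by two of the points (as a diameter) or three (as a circumcircle).
The farthest pair is (-5, 5)–(7, -4) with squared distance 225. The circle on this segment as diameter has centre (1, 0.5) and r² = 225/4 = 56.25.
Check (0, 4): distance² to centre = 13.25 ≤ 56.25, so it lies inside.
All remaining points lie in this disk, and no smaller disk contains both endpoints, so this is the minimum enclosing circle.
r = √(56.25) = 7.5.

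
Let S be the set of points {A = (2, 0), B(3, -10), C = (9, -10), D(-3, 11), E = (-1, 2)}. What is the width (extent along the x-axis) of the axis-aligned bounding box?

12

max x = 9, min x = -3, so width = 12.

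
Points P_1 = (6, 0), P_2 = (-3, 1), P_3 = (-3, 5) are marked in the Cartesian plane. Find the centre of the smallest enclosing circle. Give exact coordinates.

(1.5, 2.5)

Side lengths²: P_1P_2² = 82, P_1P_3² = 106, P_2P_3² = 16.
Since P_1P_3² = 106 ≥ 82 + 16 = 98, the angle opposite P_1P_3 is not acute, so the smallest enclosing circle has P_1P_3 as diameter.
Centre = midpoint of P_1P_3 = (1.5, 2.5), r² = 106/4 = 26.5.
Centre = (1.5, 2.5).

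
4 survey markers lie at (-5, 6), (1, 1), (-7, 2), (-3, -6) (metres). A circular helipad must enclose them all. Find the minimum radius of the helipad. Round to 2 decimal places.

The farthest pair is (-5, 6)–(-3, -6) with squared distance 148. The circle on this segment as diameter has centre (-4, 0) and r² = 148/4 = 37.
Check (1, 1): distance² to centre = 26 ≤ 37, so it lies inside.
All remaining points lie in this disk, and no smaller disk contains both endpoints, so this is the minimum enclosing circle.
r = √37 ≈ 6.08.

6.08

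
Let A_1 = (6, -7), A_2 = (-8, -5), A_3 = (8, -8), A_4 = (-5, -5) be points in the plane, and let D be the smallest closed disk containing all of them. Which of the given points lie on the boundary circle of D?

A_2, A_3

The minimum enclosing circle of a finite set is fixed by two of the points (as a diameter) or three (as a circumcircle).
The farthest pair is A_2–A_3 with squared distance 265. The circle on this segment as diameter has centre (0, -6.5) and r² = 265/4 = 66.25.
Check A_1: distance² to centre = 36.25 ≤ 66.25, so it lies inside.
All remaining points lie in this disk, and no smaller disk contains both endpoints, so this is the minimum enclosing circle.
The points at distance exactly r from the centre are A_2, A_3 — 2 points.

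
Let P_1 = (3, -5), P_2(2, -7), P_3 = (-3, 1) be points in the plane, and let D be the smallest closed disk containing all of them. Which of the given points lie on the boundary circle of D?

Side lengths²: P_1P_2² = 5, P_1P_3² = 72, P_2P_3² = 89.
Since P_2P_3² = 89 ≥ 72 + 5 = 77, the angle opposite P_2P_3 is not acute, so the smallest enclosing circle has P_2P_3 as diameter.
Centre = midpoint of P_2P_3 = (-0.5, -3), r² = 89/4 = 22.25.
The points at distance exactly r from the centre are P_2, P_3 — 2 points.

P_2, P_3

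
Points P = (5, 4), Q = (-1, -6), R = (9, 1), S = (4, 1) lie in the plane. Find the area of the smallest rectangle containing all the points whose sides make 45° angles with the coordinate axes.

59.5

In coordinates u = x + y, v = x − y the rectangle is axis-aligned; the map (x,y)→(u,v) scales areas by 2.
u-values: 9, -7, 10, 5; range = 10 − (-7) = 17.
v-values: 1, 5, 8, 3; range = 8 − 1 = 7.
Area = (17 × 7) / 2 = 59.5.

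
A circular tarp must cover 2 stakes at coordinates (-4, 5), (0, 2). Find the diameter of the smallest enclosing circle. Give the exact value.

5

The smallest circle enclosing two points has them as diameter endpoints.
Centre = midpoint = (-2, 3.5); r² = |(-4, 5)−(0, 2)|²/4 = 25/4 = 6.25.
Diameter = 2r = 2√(6.25) = 5.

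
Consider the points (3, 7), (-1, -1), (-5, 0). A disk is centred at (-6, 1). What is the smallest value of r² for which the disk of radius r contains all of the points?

117

The required radius is the distance from (-6, 1) to the farthest point.
Squared distances: 117, 29, 2.
Maximum is 117, attained at (3, 7).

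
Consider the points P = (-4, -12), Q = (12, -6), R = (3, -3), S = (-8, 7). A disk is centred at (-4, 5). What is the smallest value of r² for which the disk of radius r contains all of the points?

The required radius is the distance from (-4, 5) to the farthest point.
Squared distances: 289, 377, 113, 20.
Maximum is 377, attained at Q.

377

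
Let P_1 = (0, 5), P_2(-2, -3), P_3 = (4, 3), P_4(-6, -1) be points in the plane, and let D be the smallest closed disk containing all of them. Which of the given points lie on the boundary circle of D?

P_3, P_4

By Welzl's lemma the MEC is supported by two points (diametrically opposite) or three points (on a circumcircle).
The farthest pair is P_3–P_4 with squared distance 116. The circle on this segment as diameter has centre (-1, 1) and r² = 116/4 = 29.
Check P_1: distance² to centre = 17 ≤ 29, so it lies inside.
All remaining points lie in this disk, and no smaller disk contains both endpoints, so this is the minimum enclosing circle.
The points at distance exactly r from the centre are P_3, P_4 — 2 points.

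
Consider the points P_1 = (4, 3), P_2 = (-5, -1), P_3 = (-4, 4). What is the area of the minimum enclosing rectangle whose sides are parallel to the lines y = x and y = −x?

58.5

In coordinates u = x + y, v = x − y the rectangle is axis-aligned; the map (x,y)→(u,v) scales areas by 2.
u-values: 7, -6, 0; range = 7 − (-6) = 13.
v-values: 1, -4, -8; range = 1 − (-8) = 9.
Area = (13 × 9) / 2 = 58.5.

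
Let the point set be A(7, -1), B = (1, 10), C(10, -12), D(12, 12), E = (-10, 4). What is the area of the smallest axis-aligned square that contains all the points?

576

The bounding box has width 22 and height 24.
An axis-aligned square enclosing the set must have side ≥ max(width, height).
So the minimum side is max(22, 24) = 24.
Area = 24² = 576.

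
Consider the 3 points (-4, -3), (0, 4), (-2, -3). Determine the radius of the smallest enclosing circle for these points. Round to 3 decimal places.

4.031

Call the three points A, B, C in the order given.
Side lengths²: AB² = 65, AC² = 4, BC² = 53.
Since AB² = 65 ≥ 53 + 4 = 57, the angle opposite AB is not acute, so the smallest enclosing circle has AB as diameter.
Centre = midpoint of AB = (-2, 0.5), r² = 65/4 = 16.25.
r = √(16.25) ≈ 4.031.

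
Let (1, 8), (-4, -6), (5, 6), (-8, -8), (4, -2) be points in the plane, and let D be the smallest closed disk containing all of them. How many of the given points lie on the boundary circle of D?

The farthest pair is (5, 6)–(-8, -8) with squared distance 365. The circle on this segment as diameter has centre (-1.5, -1) and r² = 365/4 = 91.25.
Check (1, 8): distance² to centre = 87.25 ≤ 91.25, so it lies inside.
All remaining points lie in this disk, and no smaller disk contains both endpoints, so this is the minimum enclosing circle.
The points at distance exactly r from the centre are (5, 6), (-8, -8) — 2 points.

2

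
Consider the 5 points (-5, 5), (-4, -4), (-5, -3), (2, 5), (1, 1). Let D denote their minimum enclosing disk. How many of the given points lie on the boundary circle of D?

3

A smallest enclosing disk is always determined by at most three of the input points on its boundary.
The minimum enclosing circle is determined by three boundary points: (-5, 5), (-4, -4), (2, 5).
Their circumcentre is (-1.5, 5/6) with r² = 533/18.
The farthest remaining point (-5, -3) is at distance² 485/18 ≤ 533/18.
The points at distance exactly r from the centre are (-5, 5), (-4, -4), (2, 5) — 3 points.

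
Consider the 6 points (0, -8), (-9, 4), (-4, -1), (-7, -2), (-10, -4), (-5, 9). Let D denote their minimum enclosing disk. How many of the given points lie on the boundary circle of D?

By Welzl's lemma the MEC is supported by two points (diametrically opposite) or three points (on a circumcircle).
The farthest pair is (0, -8)–(-5, 9) with squared distance 314. The circle on this segment as diameter has centre (-2.5, 0.5) and r² = 314/4 = 78.5.
Check (-9, 4): distance² to centre = 54.5 ≤ 78.5, so it lies inside.
All remaining points lie in this disk, and no smaller disk contains both endpoints, so this is the minimum enclosing circle.
The points at distance exactly r from the centre are (0, -8), (-5, 9) — 2 points.

2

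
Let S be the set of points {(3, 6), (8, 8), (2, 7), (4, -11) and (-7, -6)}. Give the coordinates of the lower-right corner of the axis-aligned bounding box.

(8, -11)

x-range [-7, 8], y-range [-11, 8].
The lower-right corner is (8, -11).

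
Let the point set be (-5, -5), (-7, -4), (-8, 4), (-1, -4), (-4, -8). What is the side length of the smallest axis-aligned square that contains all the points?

12

The bounding box has width 7 and height 12.
An axis-aligned square enclosing the set must have side ≥ max(width, height).
So the minimum side is max(7, 12) = 12.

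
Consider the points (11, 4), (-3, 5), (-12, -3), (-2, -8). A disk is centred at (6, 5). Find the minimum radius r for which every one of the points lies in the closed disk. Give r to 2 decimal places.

19.70

The required radius is the distance from (6, 5) to the farthest point.
Squared distances: 26, 81, 388, 233.
Maximum is 388, attained at (-12, -3).
r = √388 ≈ 19.70.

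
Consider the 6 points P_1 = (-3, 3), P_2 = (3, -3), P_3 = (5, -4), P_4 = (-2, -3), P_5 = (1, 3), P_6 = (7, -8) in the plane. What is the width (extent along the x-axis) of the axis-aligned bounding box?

max x = 7, min x = -3, so width = 10.

10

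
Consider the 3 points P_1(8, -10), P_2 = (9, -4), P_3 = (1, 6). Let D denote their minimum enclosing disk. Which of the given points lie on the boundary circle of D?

P_1, P_3

Side lengths²: P_1P_2² = 37, P_1P_3² = 305, P_2P_3² = 164.
Since P_1P_3² = 305 ≥ 164 + 37 = 201, the angle opposite P_1P_3 is not acute, so the smallest enclosing circle has P_1P_3 as diameter.
Centre = midpoint of P_1P_3 = (4.5, -2), r² = 305/4 = 76.25.
The points at distance exactly r from the centre are P_1, P_3 — 2 points.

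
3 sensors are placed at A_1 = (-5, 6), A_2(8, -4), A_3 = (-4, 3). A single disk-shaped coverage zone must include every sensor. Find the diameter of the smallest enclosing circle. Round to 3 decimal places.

16.401

Side lengths²: A_1A_2² = 269, A_1A_3² = 10, A_2A_3² = 193.
Since A_1A_2² = 269 ≥ 193 + 10 = 203, the angle opposite A_1A_2 is not acute, so the smallest enclosing circle has A_1A_2 as diameter.
Centre = midpoint of A_1A_2 = (1.5, 1), r² = 269/4 = 67.25.
Diameter = 2r = 2√(67.25) ≈ 16.401.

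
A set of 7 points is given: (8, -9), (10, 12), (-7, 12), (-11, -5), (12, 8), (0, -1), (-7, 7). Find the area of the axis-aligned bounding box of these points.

x ranges over [-11, 12], width 23.
y ranges over [-9, 12], height 21.
Area = 23 × 21 = 483.

483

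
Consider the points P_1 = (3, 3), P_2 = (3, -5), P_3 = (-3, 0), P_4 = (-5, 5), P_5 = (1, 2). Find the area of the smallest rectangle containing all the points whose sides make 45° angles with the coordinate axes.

81

In coordinates u = x + y, v = x − y the rectangle is axis-aligned; the map (x,y)→(u,v) scales areas by 2.
u-values: 6, -2, -3, 0, 3; range = 6 − (-3) = 9.
v-values: 0, 8, -3, -10, -1; range = 8 − (-10) = 18.
Area = (9 × 18) / 2 = 81.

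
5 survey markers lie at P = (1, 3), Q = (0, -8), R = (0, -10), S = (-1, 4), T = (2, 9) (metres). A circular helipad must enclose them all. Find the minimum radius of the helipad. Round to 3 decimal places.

The minimum enclosing circle of a finite set is fixed by two of the points (as a diameter) or three (as a circumcircle).
The farthest pair is R–T with squared distance 365. The circle on this segment as diameter has centre (1, -0.5) and r² = 365/4 = 91.25.
Check P: distance² to centre = 12.25 ≤ 91.25, so it lies inside.
All remaining points lie in this disk, and no smaller disk contains both endpoints, so this is the minimum enclosing circle.
r = √(91.25) ≈ 9.552.

9.552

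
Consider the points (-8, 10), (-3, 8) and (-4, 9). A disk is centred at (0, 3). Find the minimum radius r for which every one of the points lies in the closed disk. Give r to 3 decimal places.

The required radius is the distance from (0, 3) to the farthest point.
Squared distances: 113, 34, 52.
Maximum is 113, attained at (-8, 10).
r = √113 ≈ 10.630.

10.630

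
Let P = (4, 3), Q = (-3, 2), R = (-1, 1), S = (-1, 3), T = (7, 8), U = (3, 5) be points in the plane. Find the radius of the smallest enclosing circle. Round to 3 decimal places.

A smallest enclosing disk is always determined by at most three of the input points on its boundary.
The farthest pair is Q–T with squared distance 136. The circle on this segment as diameter has centre (2, 5) and r² = 136/4 = 34.
Check P: distance² to centre = 8 ≤ 34, so it lies inside.
All remaining points lie in this disk, and no smaller disk contains both endpoints, so this is the minimum enclosing circle.
r = √34 ≈ 5.831.

5.831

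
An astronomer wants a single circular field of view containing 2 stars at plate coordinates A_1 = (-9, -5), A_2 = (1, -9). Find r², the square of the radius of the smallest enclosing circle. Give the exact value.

The smallest circle enclosing two points has them as diameter endpoints.
Centre = midpoint = (-4, -7); r² = |A_1A_2|²/4 = 116/4 = 29.

29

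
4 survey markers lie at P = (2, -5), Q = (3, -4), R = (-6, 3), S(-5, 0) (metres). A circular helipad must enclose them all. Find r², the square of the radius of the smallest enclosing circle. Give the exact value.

32.5

A smallest enclosing disk is always determined by at most three of the input points on its boundary.
The farthest pair is Q–R with squared distance 130. The circle on this segment as diameter has centre (-1.5, -0.5) and r² = 130/4 = 32.5.
Check P: distance² to centre = 32.5 ≤ 32.5, so it lies inside.
All remaining points lie in this disk, and no smaller disk contains both endpoints, so this is the minimum enclosing circle.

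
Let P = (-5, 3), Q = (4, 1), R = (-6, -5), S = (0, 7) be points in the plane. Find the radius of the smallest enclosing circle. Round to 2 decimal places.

A smallest enclosing disk is always determined by at most three of the input points on its boundary.
The minimum enclosing circle is determined by three boundary points: Q, R, S.
Their circumcentre is (-19/7, 6/7) with r² = 2210/49.
The farthest remaining point P is at distance² 481/49 ≤ 2210/49.
r = √(2210/49) ≈ 6.72.

6.72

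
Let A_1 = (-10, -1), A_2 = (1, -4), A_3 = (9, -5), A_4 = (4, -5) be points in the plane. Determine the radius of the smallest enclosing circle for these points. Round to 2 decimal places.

9.71

The farthest pair is A_1–A_3 with squared distance 377. The circle on this segment as diameter has centre (-0.5, -3) and r² = 377/4 = 94.25.
Check A_2: distance² to centre = 3.25 ≤ 94.25, so it lies inside.
All remaining points lie in this disk, and no smaller disk contains both endpoints, so this is the minimum enclosing circle.
r = √(94.25) ≈ 9.71.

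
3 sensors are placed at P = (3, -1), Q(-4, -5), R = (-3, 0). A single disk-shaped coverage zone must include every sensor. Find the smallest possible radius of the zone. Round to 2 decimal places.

Side lengths²: PQ² = 65, PR² = 37, QR² = 26.
Since PQ² = 65 ≥ 37 + 26 = 63, the angle opposite PQ is not acute, so the smallest enclosing circle has PQ as diameter.
Centre = midpoint of PQ = (-0.5, -3), r² = 65/4 = 16.25.
r = √(16.25) ≈ 4.03.

4.03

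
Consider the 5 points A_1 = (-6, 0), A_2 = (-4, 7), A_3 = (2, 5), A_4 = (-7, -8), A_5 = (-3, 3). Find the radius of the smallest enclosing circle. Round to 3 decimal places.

7.967

The minimum enclosing circle is determined by three boundary points: A_2, A_3, A_4.
Their circumcentre is (-3.3125, -0.9375) with r² = 63.4765625.
The farthest remaining point A_5 is at distance² 15.6015625 ≤ 63.4765625.
r = √(63.4765625) ≈ 7.967.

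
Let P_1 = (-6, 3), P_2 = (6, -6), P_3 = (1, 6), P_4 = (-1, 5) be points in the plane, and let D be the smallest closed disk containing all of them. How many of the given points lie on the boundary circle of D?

3

By Welzl's lemma the MEC is supported by two points (diametrically opposite) or three points (on a circumcircle).
The minimum enclosing circle is determined by three boundary points: P_1, P_2, P_3.
Their circumcentre is (1/22, -95/66) with r² = 122525/2178.
The farthest remaining point P_4 is at distance² 92693/2178 ≤ 122525/2178.
The points at distance exactly r from the centre are P_1, P_2, P_3 — 3 points.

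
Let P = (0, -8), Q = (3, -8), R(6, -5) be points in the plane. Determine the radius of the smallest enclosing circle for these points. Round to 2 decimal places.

3.35

Side lengths²: PQ² = 9, PR² = 45, QR² = 18.
Since PR² = 45 ≥ 18 + 9 = 27, the angle opposite PR is not acute, so the smallest enclosing circle has PR as diameter.
Centre = midpoint of PR = (3, -6.5), r² = 45/4 = 11.25.
r = √(11.25) ≈ 3.35.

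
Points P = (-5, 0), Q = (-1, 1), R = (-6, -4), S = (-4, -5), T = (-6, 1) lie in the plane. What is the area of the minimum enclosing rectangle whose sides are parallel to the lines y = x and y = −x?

In coordinates u = x + y, v = x − y the rectangle is axis-aligned; the map (x,y)→(u,v) scales areas by 2.
u-values: -5, 0, -10, -9, -5; range = 0 − (-10) = 10.
v-values: -5, -2, -2, 1, -7; range = 1 − (-7) = 8.
Area = (10 × 8) / 2 = 40.

40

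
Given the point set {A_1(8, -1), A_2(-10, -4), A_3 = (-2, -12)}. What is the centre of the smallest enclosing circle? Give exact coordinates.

(-13/14, -41/14)

Side lengths²: A_1A_2² = 333, A_1A_3² = 221, A_2A_3² = 128.
Since A_1A_2² = 333 < 221 + 128 = 349, the triangle is acute, so the smallest enclosing circle is the circumcircle.
Circumcentre = (-13/14, -41/14), r² = 8177/98.
Centre = (-13/14, -41/14).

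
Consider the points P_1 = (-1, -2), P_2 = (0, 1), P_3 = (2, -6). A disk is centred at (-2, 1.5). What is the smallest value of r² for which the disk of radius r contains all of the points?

The required radius is the distance from (-2, 1.5) to the farthest point.
Squared distances: 13.25, 4.25, 72.25.
Maximum is 72.25, attained at P_3.

72.25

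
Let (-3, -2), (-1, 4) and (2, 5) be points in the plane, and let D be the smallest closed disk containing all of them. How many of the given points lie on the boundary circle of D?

Call the three points A, B, C in the order given.
Side lengths²: AB² = 40, AC² = 74, BC² = 10.
Since AC² = 74 ≥ 40 + 10 = 50, the angle opposite AC is not acute, so the smallest enclosing circle has AC as diameter.
Centre = midpoint of AC = (-0.5, 1.5), r² = 74/4 = 18.5.
The points at distance exactly r from the centre are (-3, -2), (2, 5) — 2 points.

2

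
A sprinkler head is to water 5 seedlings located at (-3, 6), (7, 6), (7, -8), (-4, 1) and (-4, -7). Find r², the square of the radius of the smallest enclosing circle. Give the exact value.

74

The farthest pair is (-3, 6)–(7, -8) with squared distance 296. The circle on this segment as diameter has centre (2, -1) and r² = 296/4 = 74.
Check (7, 6): distance² to centre = 74 ≤ 74, so it lies inside.
All remaining points lie in this disk, and no smaller disk contains both endpoints, so this is the minimum enclosing circle.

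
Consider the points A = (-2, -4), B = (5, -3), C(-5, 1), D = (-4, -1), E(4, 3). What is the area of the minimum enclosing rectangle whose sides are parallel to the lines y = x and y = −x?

91

In coordinates u = x + y, v = x − y the rectangle is axis-aligned; the map (x,y)→(u,v) scales areas by 2.
u-values: -6, 2, -4, -5, 7; range = 7 − (-6) = 13.
v-values: 2, 8, -6, -3, 1; range = 8 − (-6) = 14.
Area = (13 × 14) / 2 = 91.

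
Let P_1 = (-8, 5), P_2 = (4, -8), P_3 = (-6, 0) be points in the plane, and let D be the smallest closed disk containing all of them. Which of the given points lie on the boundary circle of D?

Side lengths²: P_1P_2² = 313, P_1P_3² = 29, P_2P_3² = 164.
Since P_1P_2² = 313 ≥ 164 + 29 = 193, the angle opposite P_1P_2 is not acute, so the smallest enclosing circle has P_1P_2 as diameter.
Centre = midpoint of P_1P_2 = (-2, -1.5), r² = 313/4 = 78.25.
The points at distance exactly r from the centre are P_1, P_2 — 2 points.

P_1, P_2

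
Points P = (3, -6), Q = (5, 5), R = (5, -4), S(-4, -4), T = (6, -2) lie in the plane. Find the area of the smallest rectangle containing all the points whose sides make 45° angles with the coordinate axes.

81

In coordinates u = x + y, v = x − y the rectangle is axis-aligned; the map (x,y)→(u,v) scales areas by 2.
u-values: -3, 10, 1, -8, 4; range = 10 − (-8) = 18.
v-values: 9, 0, 9, 0, 8; range = 9 − 0 = 9.
Area = (18 × 9) / 2 = 81.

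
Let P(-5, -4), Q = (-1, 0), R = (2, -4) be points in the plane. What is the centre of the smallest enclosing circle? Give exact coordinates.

(-1.5, -3.5)

Side lengths²: PQ² = 32, PR² = 49, QR² = 25.
Since PR² = 49 < 32 + 25 = 57, the triangle is acute, so the smallest enclosing circle is the circumcircle.
Circumcentre = (-1.5, -3.5), r² = 12.5.
Centre = (-1.5, -3.5).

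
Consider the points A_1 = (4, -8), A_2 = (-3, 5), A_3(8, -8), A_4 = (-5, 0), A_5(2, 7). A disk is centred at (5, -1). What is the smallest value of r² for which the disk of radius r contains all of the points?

101

The required radius is the distance from (5, -1) to the farthest point.
Squared distances: 50, 100, 58, 101, 73.
Maximum is 101, attained at A_4.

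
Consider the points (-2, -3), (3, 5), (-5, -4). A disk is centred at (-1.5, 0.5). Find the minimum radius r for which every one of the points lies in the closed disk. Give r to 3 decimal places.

6.364

The required radius is the distance from (-1.5, 0.5) to the farthest point.
Squared distances: 12.5, 40.5, 32.5.
Maximum is 40.5, attained at (3, 5).
r = √(40.5) ≈ 6.364.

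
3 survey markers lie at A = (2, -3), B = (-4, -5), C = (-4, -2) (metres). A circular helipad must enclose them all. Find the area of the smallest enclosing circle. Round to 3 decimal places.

Side lengths²: AB² = 40, AC² = 37, BC² = 9.
Since AB² = 40 < 37 + 9 = 46, the triangle is acute, so the smallest enclosing circle is the circumcircle.
Circumcentre = (-7/6, -3.5), r² = 185/18.
Area = π·r² = π·185/18 ≈ 32.289.

32.289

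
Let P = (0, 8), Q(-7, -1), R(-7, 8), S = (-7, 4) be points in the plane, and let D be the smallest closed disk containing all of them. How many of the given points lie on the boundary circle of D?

A smallest enclosing disk is always determined by at most three of the input points on its boundary.
The farthest pair is P–Q with squared distance 130. The circle on this segment as diameter has centre (-3.5, 3.5) and r² = 130/4 = 32.5.
Check R: distance² to centre = 32.5 ≤ 32.5, so it lies inside.
All remaining points lie in this disk, and no smaller disk contains both endpoints, so this is the minimum enclosing circle.
The points at distance exactly r from the centre are P, Q, R — 3 points.

3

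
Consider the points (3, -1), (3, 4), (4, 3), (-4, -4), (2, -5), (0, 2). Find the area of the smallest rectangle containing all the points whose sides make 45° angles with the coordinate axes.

In coordinates u = x + y, v = x − y the rectangle is axis-aligned; the map (x,y)→(u,v) scales areas by 2.
u-values: 2, 7, 7, -8, -3, 2; range = 7 − (-8) = 15.
v-values: 4, -1, 1, 0, 7, -2; range = 7 − (-2) = 9.
Area = (15 × 9) / 2 = 67.5.

67.5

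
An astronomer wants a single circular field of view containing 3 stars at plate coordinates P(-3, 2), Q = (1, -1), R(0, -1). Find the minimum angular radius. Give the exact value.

2.5

Side lengths²: PQ² = 25, PR² = 18, QR² = 1.
Since PQ² = 25 ≥ 18 + 1 = 19, the angle opposite PQ is not acute, so the smallest enclosing circle has PQ as diameter.
Centre = midpoint of PQ = (-1, 0.5), r² = 25/4 = 6.25.
r = √(6.25) = 2.5.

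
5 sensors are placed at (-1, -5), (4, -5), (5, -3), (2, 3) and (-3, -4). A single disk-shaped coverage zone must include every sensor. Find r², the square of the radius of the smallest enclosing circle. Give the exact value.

The minimum enclosing circle of a finite set is fixed by two of the points (as a diameter) or three (as a circumcircle).
The minimum enclosing circle is determined by three boundary points: (4, -5), (2, 3), (-3, -4).
Their circumcentre is (25/27, -41/27) with r² = 15725/729.
The farthest remaining point (5, -3) is at distance² 13700/729 ≤ 15725/729.

15725/729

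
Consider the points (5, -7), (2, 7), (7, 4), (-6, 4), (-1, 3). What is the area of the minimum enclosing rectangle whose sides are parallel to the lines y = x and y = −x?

In coordinates u = x + y, v = x − y the rectangle is axis-aligned; the map (x,y)→(u,v) scales areas by 2.
u-values: -2, 9, 11, -2, 2; range = 11 − (-2) = 13.
v-values: 12, -5, 3, -10, -4; range = 12 − (-10) = 22.
Area = (13 × 22) / 2 = 143.

143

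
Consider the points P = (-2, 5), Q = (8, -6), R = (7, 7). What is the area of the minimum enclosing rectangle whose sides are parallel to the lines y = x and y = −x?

126

In coordinates u = x + y, v = x − y the rectangle is axis-aligned; the map (x,y)→(u,v) scales areas by 2.
u-values: 3, 2, 14; range = 14 − 2 = 12.
v-values: -7, 14, 0; range = 14 − (-7) = 21.
Area = (12 × 21) / 2 = 126.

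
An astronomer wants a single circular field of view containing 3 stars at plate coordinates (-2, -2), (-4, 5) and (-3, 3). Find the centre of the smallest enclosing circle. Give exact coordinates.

(-3, 1.5)

Call the three points A, B, C in the order given.
Side lengths²: AB² = 53, AC² = 26, BC² = 5.
Since AB² = 53 ≥ 26 + 5 = 31, the angle opposite AB is not acute, so the smallest enclosing circle has AB as diameter.
Centre = midpoint of AB = (-3, 1.5), r² = 53/4 = 13.25.
Centre = (-3, 1.5).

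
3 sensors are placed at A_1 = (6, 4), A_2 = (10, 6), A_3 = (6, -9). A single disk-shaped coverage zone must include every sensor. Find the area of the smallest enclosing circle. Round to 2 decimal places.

189.28

Side lengths²: A_1A_2² = 20, A_1A_3² = 169, A_2A_3² = 241.
Since A_2A_3² = 241 ≥ 169 + 20 = 189, the angle opposite A_2A_3 is not acute, so the smallest enclosing circle has A_2A_3 as diameter.
Centre = midpoint of A_2A_3 = (8, -1.5), r² = 241/4 = 60.25.
Area = π·r² = π·60.25 ≈ 189.28.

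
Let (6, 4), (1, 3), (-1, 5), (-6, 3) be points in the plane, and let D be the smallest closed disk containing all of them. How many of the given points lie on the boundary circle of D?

The farthest pair is (6, 4)–(-6, 3) with squared distance 145. The circle on this segment as diameter has centre (0, 3.5) and r² = 145/4 = 36.25.
Check (1, 3): distance² to centre = 1.25 ≤ 36.25, so it lies inside.
All remaining points lie in this disk, and no smaller disk contains both endpoints, so this is the minimum enclosing circle.
The points at distance exactly r from the centre are (6, 4), (-6, 3) — 2 points.

2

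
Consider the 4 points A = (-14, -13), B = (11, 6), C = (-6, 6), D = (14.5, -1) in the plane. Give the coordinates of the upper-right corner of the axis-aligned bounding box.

(14.5, 6)

x-range [-14, 14.5], y-range [-13, 6].
The upper-right corner is (14.5, 6).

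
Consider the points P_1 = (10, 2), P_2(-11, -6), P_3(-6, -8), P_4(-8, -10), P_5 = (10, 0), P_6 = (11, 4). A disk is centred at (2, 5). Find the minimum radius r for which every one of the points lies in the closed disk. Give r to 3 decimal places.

18.028

The required radius is the distance from (2, 5) to the farthest point.
Squared distances: 73, 290, 233, 325, 89, 82.
Maximum is 325, attained at P_4.
r = √325 ≈ 18.028.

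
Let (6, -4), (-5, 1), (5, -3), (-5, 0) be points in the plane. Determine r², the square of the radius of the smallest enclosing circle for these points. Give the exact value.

By Welzl's lemma the MEC is supported by two points (diametrically opposite) or three points (on a circumcircle).
The farthest pair is (6, -4)–(-5, 1) with squared distance 146. The circle on this segment as diameter has centre (0.5, -1.5) and r² = 146/4 = 36.5.
Check (5, -3): distance² to centre = 22.5 ≤ 36.5, so it lies inside.
All remaining points lie in this disk, and no smaller disk contains both endpoints, so this is the minimum enclosing circle.

36.5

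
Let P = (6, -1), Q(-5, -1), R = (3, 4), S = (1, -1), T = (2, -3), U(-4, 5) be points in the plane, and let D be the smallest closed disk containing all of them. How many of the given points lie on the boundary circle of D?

3

The minimum enclosing circle of a finite set is fixed by two of the points (as a diameter) or three (as a circumcircle).
The minimum enclosing circle is determined by three boundary points: P, Q, U.
Their circumcentre is (0.5, 7/6) with r² = 629/18.
The farthest remaining point T is at distance² 353/18 ≤ 629/18.
The points at distance exactly r from the centre are P, Q, U — 3 points.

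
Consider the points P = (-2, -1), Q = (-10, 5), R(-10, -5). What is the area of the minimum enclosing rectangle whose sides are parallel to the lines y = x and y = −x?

84

In coordinates u = x + y, v = x − y the rectangle is axis-aligned; the map (x,y)→(u,v) scales areas by 2.
u-values: -3, -5, -15; range = -3 − (-15) = 12.
v-values: -1, -15, -5; range = -1 − (-15) = 14.
Area = (12 × 14) / 2 = 84.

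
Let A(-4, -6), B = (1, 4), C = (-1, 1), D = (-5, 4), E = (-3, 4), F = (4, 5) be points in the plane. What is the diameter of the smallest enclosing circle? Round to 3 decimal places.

By Welzl's lemma the MEC is supported by two points (diametrically opposite) or three points (on a circumcircle).
The farthest pair is A–F with squared distance 185. The circle on this segment as diameter has centre (0, -0.5) and r² = 185/4 = 46.25.
Check B: distance² to centre = 21.25 ≤ 46.25, so it lies inside.
All remaining points lie in this disk, and no smaller disk contains both endpoints, so this is the minimum enclosing circle.
Diameter = 2r = 2√(46.25) ≈ 13.601.

13.601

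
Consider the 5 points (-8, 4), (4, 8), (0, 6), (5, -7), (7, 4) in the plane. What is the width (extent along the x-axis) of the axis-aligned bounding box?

15

max x = 7, min x = -8, so width = 15.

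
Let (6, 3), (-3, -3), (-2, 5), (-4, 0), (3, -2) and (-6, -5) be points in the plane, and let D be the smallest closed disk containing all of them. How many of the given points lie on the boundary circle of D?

A smallest enclosing disk is always determined by at most three of the input points on its boundary.
The farthest pair is (6, 3)–(-6, -5) with squared distance 208. The circle on this segment as diameter has centre (0, -1) and r² = 208/4 = 52.
Check (-3, -3): distance² to centre = 13 ≤ 52, so it lies inside.
All remaining points lie in this disk, and no smaller disk contains both endpoints, so this is the minimum enclosing circle.
The points at distance exactly r from the centre are (6, 3), (-6, -5) — 2 points.

2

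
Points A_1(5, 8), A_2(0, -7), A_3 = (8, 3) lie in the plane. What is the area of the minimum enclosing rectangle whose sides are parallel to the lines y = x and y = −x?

100

In coordinates u = x + y, v = x − y the rectangle is axis-aligned; the map (x,y)→(u,v) scales areas by 2.
u-values: 13, -7, 11; range = 13 − (-7) = 20.
v-values: -3, 7, 5; range = 7 − (-3) = 10.
Area = (20 × 10) / 2 = 100.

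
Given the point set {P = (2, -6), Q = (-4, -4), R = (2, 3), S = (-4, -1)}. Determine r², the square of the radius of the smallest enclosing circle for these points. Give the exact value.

425/18

A smallest enclosing disk is always determined by at most three of the input points on its boundary.
The minimum enclosing circle is determined by three boundary points: P, Q, R.
Their circumcentre is (1/6, -1.5) with r² = 425/18.
The farthest remaining point S is at distance² 317/18 ≤ 425/18.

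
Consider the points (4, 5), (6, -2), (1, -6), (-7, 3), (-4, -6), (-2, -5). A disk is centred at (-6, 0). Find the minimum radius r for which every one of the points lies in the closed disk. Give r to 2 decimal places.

12.17

The required radius is the distance from (-6, 0) to the farthest point.
Squared distances: 125, 148, 85, 10, 40, 41.
Maximum is 148, attained at (6, -2).
r = √148 ≈ 12.17.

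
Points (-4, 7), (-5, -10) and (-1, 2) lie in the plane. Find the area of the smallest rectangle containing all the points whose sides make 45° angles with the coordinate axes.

144

In coordinates u = x + y, v = x − y the rectangle is axis-aligned; the map (x,y)→(u,v) scales areas by 2.
u-values: 3, -15, 1; range = 3 − (-15) = 18.
v-values: -11, 5, -3; range = 5 − (-11) = 16.
Area = (18 × 16) / 2 = 144.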